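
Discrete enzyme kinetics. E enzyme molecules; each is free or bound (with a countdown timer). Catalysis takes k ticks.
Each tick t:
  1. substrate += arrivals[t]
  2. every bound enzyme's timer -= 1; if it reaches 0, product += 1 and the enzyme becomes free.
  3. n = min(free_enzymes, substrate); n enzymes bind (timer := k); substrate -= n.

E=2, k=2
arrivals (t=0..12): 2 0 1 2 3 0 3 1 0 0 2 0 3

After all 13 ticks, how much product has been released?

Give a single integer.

Answer: 11

Derivation:
t=0: arr=2 -> substrate=0 bound=2 product=0
t=1: arr=0 -> substrate=0 bound=2 product=0
t=2: arr=1 -> substrate=0 bound=1 product=2
t=3: arr=2 -> substrate=1 bound=2 product=2
t=4: arr=3 -> substrate=3 bound=2 product=3
t=5: arr=0 -> substrate=2 bound=2 product=4
t=6: arr=3 -> substrate=4 bound=2 product=5
t=7: arr=1 -> substrate=4 bound=2 product=6
t=8: arr=0 -> substrate=3 bound=2 product=7
t=9: arr=0 -> substrate=2 bound=2 product=8
t=10: arr=2 -> substrate=3 bound=2 product=9
t=11: arr=0 -> substrate=2 bound=2 product=10
t=12: arr=3 -> substrate=4 bound=2 product=11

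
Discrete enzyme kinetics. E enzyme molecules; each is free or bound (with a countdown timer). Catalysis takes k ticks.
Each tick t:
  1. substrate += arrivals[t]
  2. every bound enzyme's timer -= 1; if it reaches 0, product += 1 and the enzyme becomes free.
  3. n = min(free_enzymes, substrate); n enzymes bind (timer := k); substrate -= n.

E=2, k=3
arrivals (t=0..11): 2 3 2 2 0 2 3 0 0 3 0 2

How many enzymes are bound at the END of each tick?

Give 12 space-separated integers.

t=0: arr=2 -> substrate=0 bound=2 product=0
t=1: arr=3 -> substrate=3 bound=2 product=0
t=2: arr=2 -> substrate=5 bound=2 product=0
t=3: arr=2 -> substrate=5 bound=2 product=2
t=4: arr=0 -> substrate=5 bound=2 product=2
t=5: arr=2 -> substrate=7 bound=2 product=2
t=6: arr=3 -> substrate=8 bound=2 product=4
t=7: arr=0 -> substrate=8 bound=2 product=4
t=8: arr=0 -> substrate=8 bound=2 product=4
t=9: arr=3 -> substrate=9 bound=2 product=6
t=10: arr=0 -> substrate=9 bound=2 product=6
t=11: arr=2 -> substrate=11 bound=2 product=6

Answer: 2 2 2 2 2 2 2 2 2 2 2 2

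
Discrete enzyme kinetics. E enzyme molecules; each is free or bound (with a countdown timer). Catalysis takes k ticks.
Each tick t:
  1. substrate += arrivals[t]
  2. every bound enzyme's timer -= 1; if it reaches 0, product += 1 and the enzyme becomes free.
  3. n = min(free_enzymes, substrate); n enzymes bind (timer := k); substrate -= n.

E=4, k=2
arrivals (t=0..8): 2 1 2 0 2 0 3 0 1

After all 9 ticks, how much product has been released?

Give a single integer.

t=0: arr=2 -> substrate=0 bound=2 product=0
t=1: arr=1 -> substrate=0 bound=3 product=0
t=2: arr=2 -> substrate=0 bound=3 product=2
t=3: arr=0 -> substrate=0 bound=2 product=3
t=4: arr=2 -> substrate=0 bound=2 product=5
t=5: arr=0 -> substrate=0 bound=2 product=5
t=6: arr=3 -> substrate=0 bound=3 product=7
t=7: arr=0 -> substrate=0 bound=3 product=7
t=8: arr=1 -> substrate=0 bound=1 product=10

Answer: 10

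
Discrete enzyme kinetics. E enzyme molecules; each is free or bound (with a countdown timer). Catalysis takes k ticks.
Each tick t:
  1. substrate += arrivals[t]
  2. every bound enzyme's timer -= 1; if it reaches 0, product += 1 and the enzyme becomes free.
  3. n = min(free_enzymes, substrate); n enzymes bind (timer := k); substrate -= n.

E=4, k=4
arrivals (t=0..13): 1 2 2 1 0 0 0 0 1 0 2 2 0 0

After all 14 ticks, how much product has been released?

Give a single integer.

Answer: 7

Derivation:
t=0: arr=1 -> substrate=0 bound=1 product=0
t=1: arr=2 -> substrate=0 bound=3 product=0
t=2: arr=2 -> substrate=1 bound=4 product=0
t=3: arr=1 -> substrate=2 bound=4 product=0
t=4: arr=0 -> substrate=1 bound=4 product=1
t=5: arr=0 -> substrate=0 bound=3 product=3
t=6: arr=0 -> substrate=0 bound=2 product=4
t=7: arr=0 -> substrate=0 bound=2 product=4
t=8: arr=1 -> substrate=0 bound=2 product=5
t=9: arr=0 -> substrate=0 bound=1 product=6
t=10: arr=2 -> substrate=0 bound=3 product=6
t=11: arr=2 -> substrate=1 bound=4 product=6
t=12: arr=0 -> substrate=0 bound=4 product=7
t=13: arr=0 -> substrate=0 bound=4 product=7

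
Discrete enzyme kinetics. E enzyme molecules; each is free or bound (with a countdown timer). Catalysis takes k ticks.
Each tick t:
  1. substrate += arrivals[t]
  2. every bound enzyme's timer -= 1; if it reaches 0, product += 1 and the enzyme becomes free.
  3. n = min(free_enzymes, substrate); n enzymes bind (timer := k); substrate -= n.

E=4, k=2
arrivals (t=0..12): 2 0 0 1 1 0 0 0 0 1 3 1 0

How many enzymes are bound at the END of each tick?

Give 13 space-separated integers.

t=0: arr=2 -> substrate=0 bound=2 product=0
t=1: arr=0 -> substrate=0 bound=2 product=0
t=2: arr=0 -> substrate=0 bound=0 product=2
t=3: arr=1 -> substrate=0 bound=1 product=2
t=4: arr=1 -> substrate=0 bound=2 product=2
t=5: arr=0 -> substrate=0 bound=1 product=3
t=6: arr=0 -> substrate=0 bound=0 product=4
t=7: arr=0 -> substrate=0 bound=0 product=4
t=8: arr=0 -> substrate=0 bound=0 product=4
t=9: arr=1 -> substrate=0 bound=1 product=4
t=10: arr=3 -> substrate=0 bound=4 product=4
t=11: arr=1 -> substrate=0 bound=4 product=5
t=12: arr=0 -> substrate=0 bound=1 product=8

Answer: 2 2 0 1 2 1 0 0 0 1 4 4 1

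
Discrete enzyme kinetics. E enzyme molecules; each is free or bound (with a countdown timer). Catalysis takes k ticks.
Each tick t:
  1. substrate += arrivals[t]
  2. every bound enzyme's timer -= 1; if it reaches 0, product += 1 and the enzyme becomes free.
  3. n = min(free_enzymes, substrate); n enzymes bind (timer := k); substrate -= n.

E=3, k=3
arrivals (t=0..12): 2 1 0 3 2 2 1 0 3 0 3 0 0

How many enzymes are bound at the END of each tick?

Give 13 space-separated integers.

t=0: arr=2 -> substrate=0 bound=2 product=0
t=1: arr=1 -> substrate=0 bound=3 product=0
t=2: arr=0 -> substrate=0 bound=3 product=0
t=3: arr=3 -> substrate=1 bound=3 product=2
t=4: arr=2 -> substrate=2 bound=3 product=3
t=5: arr=2 -> substrate=4 bound=3 product=3
t=6: arr=1 -> substrate=3 bound=3 product=5
t=7: arr=0 -> substrate=2 bound=3 product=6
t=8: arr=3 -> substrate=5 bound=3 product=6
t=9: arr=0 -> substrate=3 bound=3 product=8
t=10: arr=3 -> substrate=5 bound=3 product=9
t=11: arr=0 -> substrate=5 bound=3 product=9
t=12: arr=0 -> substrate=3 bound=3 product=11

Answer: 2 3 3 3 3 3 3 3 3 3 3 3 3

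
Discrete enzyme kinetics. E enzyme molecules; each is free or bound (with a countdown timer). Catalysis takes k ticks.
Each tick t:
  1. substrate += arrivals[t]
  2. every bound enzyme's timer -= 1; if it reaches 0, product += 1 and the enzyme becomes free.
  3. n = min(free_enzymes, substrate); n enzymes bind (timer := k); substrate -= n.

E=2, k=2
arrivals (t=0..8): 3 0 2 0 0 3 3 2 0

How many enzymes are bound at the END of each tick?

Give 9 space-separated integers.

Answer: 2 2 2 2 1 2 2 2 2

Derivation:
t=0: arr=3 -> substrate=1 bound=2 product=0
t=1: arr=0 -> substrate=1 bound=2 product=0
t=2: arr=2 -> substrate=1 bound=2 product=2
t=3: arr=0 -> substrate=1 bound=2 product=2
t=4: arr=0 -> substrate=0 bound=1 product=4
t=5: arr=3 -> substrate=2 bound=2 product=4
t=6: arr=3 -> substrate=4 bound=2 product=5
t=7: arr=2 -> substrate=5 bound=2 product=6
t=8: arr=0 -> substrate=4 bound=2 product=7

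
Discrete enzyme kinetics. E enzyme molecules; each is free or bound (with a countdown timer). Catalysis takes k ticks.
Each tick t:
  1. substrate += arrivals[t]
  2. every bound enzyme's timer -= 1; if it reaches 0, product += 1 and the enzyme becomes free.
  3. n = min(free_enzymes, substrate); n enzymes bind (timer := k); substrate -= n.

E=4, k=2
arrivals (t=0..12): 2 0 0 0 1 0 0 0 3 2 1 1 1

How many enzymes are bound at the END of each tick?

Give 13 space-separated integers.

Answer: 2 2 0 0 1 1 0 0 3 4 3 3 2

Derivation:
t=0: arr=2 -> substrate=0 bound=2 product=0
t=1: arr=0 -> substrate=0 bound=2 product=0
t=2: arr=0 -> substrate=0 bound=0 product=2
t=3: arr=0 -> substrate=0 bound=0 product=2
t=4: arr=1 -> substrate=0 bound=1 product=2
t=5: arr=0 -> substrate=0 bound=1 product=2
t=6: arr=0 -> substrate=0 bound=0 product=3
t=7: arr=0 -> substrate=0 bound=0 product=3
t=8: arr=3 -> substrate=0 bound=3 product=3
t=9: arr=2 -> substrate=1 bound=4 product=3
t=10: arr=1 -> substrate=0 bound=3 product=6
t=11: arr=1 -> substrate=0 bound=3 product=7
t=12: arr=1 -> substrate=0 bound=2 product=9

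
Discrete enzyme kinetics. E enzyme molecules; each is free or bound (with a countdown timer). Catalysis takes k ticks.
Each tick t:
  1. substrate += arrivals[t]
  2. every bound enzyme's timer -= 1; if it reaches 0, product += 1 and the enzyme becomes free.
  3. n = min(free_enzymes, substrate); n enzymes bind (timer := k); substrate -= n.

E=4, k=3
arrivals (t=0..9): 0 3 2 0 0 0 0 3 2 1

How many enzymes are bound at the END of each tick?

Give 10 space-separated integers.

t=0: arr=0 -> substrate=0 bound=0 product=0
t=1: arr=3 -> substrate=0 bound=3 product=0
t=2: arr=2 -> substrate=1 bound=4 product=0
t=3: arr=0 -> substrate=1 bound=4 product=0
t=4: arr=0 -> substrate=0 bound=2 product=3
t=5: arr=0 -> substrate=0 bound=1 product=4
t=6: arr=0 -> substrate=0 bound=1 product=4
t=7: arr=3 -> substrate=0 bound=3 product=5
t=8: arr=2 -> substrate=1 bound=4 product=5
t=9: arr=1 -> substrate=2 bound=4 product=5

Answer: 0 3 4 4 2 1 1 3 4 4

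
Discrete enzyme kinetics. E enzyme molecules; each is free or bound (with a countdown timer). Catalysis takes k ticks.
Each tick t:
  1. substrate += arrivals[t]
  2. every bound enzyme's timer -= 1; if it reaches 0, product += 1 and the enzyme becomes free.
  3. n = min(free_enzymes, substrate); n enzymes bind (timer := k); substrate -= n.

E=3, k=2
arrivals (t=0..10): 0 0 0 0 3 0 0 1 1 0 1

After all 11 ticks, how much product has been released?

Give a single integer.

t=0: arr=0 -> substrate=0 bound=0 product=0
t=1: arr=0 -> substrate=0 bound=0 product=0
t=2: arr=0 -> substrate=0 bound=0 product=0
t=3: arr=0 -> substrate=0 bound=0 product=0
t=4: arr=3 -> substrate=0 bound=3 product=0
t=5: arr=0 -> substrate=0 bound=3 product=0
t=6: arr=0 -> substrate=0 bound=0 product=3
t=7: arr=1 -> substrate=0 bound=1 product=3
t=8: arr=1 -> substrate=0 bound=2 product=3
t=9: arr=0 -> substrate=0 bound=1 product=4
t=10: arr=1 -> substrate=0 bound=1 product=5

Answer: 5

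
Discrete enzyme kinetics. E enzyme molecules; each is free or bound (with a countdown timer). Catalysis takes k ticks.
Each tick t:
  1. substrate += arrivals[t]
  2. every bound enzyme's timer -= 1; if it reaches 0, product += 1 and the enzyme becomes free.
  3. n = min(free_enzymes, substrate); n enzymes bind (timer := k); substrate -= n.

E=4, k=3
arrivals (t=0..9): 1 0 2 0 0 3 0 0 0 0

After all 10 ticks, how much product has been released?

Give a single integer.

t=0: arr=1 -> substrate=0 bound=1 product=0
t=1: arr=0 -> substrate=0 bound=1 product=0
t=2: arr=2 -> substrate=0 bound=3 product=0
t=3: arr=0 -> substrate=0 bound=2 product=1
t=4: arr=0 -> substrate=0 bound=2 product=1
t=5: arr=3 -> substrate=0 bound=3 product=3
t=6: arr=0 -> substrate=0 bound=3 product=3
t=7: arr=0 -> substrate=0 bound=3 product=3
t=8: arr=0 -> substrate=0 bound=0 product=6
t=9: arr=0 -> substrate=0 bound=0 product=6

Answer: 6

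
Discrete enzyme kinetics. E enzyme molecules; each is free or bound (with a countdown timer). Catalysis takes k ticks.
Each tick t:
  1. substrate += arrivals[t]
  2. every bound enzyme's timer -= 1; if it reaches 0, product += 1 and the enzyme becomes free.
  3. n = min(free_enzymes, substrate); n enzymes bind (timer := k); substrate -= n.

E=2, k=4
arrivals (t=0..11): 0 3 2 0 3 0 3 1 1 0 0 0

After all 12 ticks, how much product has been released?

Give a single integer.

t=0: arr=0 -> substrate=0 bound=0 product=0
t=1: arr=3 -> substrate=1 bound=2 product=0
t=2: arr=2 -> substrate=3 bound=2 product=0
t=3: arr=0 -> substrate=3 bound=2 product=0
t=4: arr=3 -> substrate=6 bound=2 product=0
t=5: arr=0 -> substrate=4 bound=2 product=2
t=6: arr=3 -> substrate=7 bound=2 product=2
t=7: arr=1 -> substrate=8 bound=2 product=2
t=8: arr=1 -> substrate=9 bound=2 product=2
t=9: arr=0 -> substrate=7 bound=2 product=4
t=10: arr=0 -> substrate=7 bound=2 product=4
t=11: arr=0 -> substrate=7 bound=2 product=4

Answer: 4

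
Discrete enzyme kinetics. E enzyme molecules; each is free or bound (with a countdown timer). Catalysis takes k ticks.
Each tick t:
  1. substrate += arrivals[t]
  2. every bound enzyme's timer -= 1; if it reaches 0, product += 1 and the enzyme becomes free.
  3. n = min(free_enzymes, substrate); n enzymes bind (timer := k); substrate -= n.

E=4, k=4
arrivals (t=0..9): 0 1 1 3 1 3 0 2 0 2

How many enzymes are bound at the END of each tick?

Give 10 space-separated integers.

t=0: arr=0 -> substrate=0 bound=0 product=0
t=1: arr=1 -> substrate=0 bound=1 product=0
t=2: arr=1 -> substrate=0 bound=2 product=0
t=3: arr=3 -> substrate=1 bound=4 product=0
t=4: arr=1 -> substrate=2 bound=4 product=0
t=5: arr=3 -> substrate=4 bound=4 product=1
t=6: arr=0 -> substrate=3 bound=4 product=2
t=7: arr=2 -> substrate=3 bound=4 product=4
t=8: arr=0 -> substrate=3 bound=4 product=4
t=9: arr=2 -> substrate=4 bound=4 product=5

Answer: 0 1 2 4 4 4 4 4 4 4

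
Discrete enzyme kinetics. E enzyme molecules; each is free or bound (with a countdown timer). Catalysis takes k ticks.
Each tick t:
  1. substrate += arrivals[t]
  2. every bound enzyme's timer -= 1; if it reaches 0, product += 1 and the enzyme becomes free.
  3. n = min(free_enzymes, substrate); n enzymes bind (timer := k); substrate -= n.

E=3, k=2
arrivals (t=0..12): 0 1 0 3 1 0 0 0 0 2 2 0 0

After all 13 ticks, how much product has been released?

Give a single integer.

t=0: arr=0 -> substrate=0 bound=0 product=0
t=1: arr=1 -> substrate=0 bound=1 product=0
t=2: arr=0 -> substrate=0 bound=1 product=0
t=3: arr=3 -> substrate=0 bound=3 product=1
t=4: arr=1 -> substrate=1 bound=3 product=1
t=5: arr=0 -> substrate=0 bound=1 product=4
t=6: arr=0 -> substrate=0 bound=1 product=4
t=7: arr=0 -> substrate=0 bound=0 product=5
t=8: arr=0 -> substrate=0 bound=0 product=5
t=9: arr=2 -> substrate=0 bound=2 product=5
t=10: arr=2 -> substrate=1 bound=3 product=5
t=11: arr=0 -> substrate=0 bound=2 product=7
t=12: arr=0 -> substrate=0 bound=1 product=8

Answer: 8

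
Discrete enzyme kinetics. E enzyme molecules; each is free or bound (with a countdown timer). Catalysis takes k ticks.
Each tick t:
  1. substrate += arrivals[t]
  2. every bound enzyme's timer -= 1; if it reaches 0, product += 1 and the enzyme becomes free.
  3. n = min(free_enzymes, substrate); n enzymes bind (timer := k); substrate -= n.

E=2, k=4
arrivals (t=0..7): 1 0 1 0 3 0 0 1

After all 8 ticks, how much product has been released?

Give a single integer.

t=0: arr=1 -> substrate=0 bound=1 product=0
t=1: arr=0 -> substrate=0 bound=1 product=0
t=2: arr=1 -> substrate=0 bound=2 product=0
t=3: arr=0 -> substrate=0 bound=2 product=0
t=4: arr=3 -> substrate=2 bound=2 product=1
t=5: arr=0 -> substrate=2 bound=2 product=1
t=6: arr=0 -> substrate=1 bound=2 product=2
t=7: arr=1 -> substrate=2 bound=2 product=2

Answer: 2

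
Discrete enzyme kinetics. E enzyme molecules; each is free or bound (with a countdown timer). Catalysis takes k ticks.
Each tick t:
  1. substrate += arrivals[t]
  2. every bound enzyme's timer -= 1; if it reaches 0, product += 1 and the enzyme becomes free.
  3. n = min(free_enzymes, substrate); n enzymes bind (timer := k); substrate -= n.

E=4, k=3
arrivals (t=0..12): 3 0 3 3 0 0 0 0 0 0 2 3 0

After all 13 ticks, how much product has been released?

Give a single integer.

t=0: arr=3 -> substrate=0 bound=3 product=0
t=1: arr=0 -> substrate=0 bound=3 product=0
t=2: arr=3 -> substrate=2 bound=4 product=0
t=3: arr=3 -> substrate=2 bound=4 product=3
t=4: arr=0 -> substrate=2 bound=4 product=3
t=5: arr=0 -> substrate=1 bound=4 product=4
t=6: arr=0 -> substrate=0 bound=2 product=7
t=7: arr=0 -> substrate=0 bound=2 product=7
t=8: arr=0 -> substrate=0 bound=1 product=8
t=9: arr=0 -> substrate=0 bound=0 product=9
t=10: arr=2 -> substrate=0 bound=2 product=9
t=11: arr=3 -> substrate=1 bound=4 product=9
t=12: arr=0 -> substrate=1 bound=4 product=9

Answer: 9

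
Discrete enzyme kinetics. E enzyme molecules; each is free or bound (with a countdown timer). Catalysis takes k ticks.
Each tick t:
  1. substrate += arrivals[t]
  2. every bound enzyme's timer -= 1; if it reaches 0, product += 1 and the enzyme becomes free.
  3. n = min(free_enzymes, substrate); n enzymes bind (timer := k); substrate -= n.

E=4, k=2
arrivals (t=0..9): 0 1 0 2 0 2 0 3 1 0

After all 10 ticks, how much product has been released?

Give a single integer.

Answer: 8

Derivation:
t=0: arr=0 -> substrate=0 bound=0 product=0
t=1: arr=1 -> substrate=0 bound=1 product=0
t=2: arr=0 -> substrate=0 bound=1 product=0
t=3: arr=2 -> substrate=0 bound=2 product=1
t=4: arr=0 -> substrate=0 bound=2 product=1
t=5: arr=2 -> substrate=0 bound=2 product=3
t=6: arr=0 -> substrate=0 bound=2 product=3
t=7: arr=3 -> substrate=0 bound=3 product=5
t=8: arr=1 -> substrate=0 bound=4 product=5
t=9: arr=0 -> substrate=0 bound=1 product=8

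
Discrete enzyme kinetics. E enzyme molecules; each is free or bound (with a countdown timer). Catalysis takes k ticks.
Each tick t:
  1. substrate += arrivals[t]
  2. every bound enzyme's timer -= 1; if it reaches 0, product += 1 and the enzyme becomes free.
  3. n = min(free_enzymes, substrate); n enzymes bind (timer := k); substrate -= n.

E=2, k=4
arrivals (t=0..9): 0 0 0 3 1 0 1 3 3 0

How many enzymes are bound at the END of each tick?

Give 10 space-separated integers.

Answer: 0 0 0 2 2 2 2 2 2 2

Derivation:
t=0: arr=0 -> substrate=0 bound=0 product=0
t=1: arr=0 -> substrate=0 bound=0 product=0
t=2: arr=0 -> substrate=0 bound=0 product=0
t=3: arr=3 -> substrate=1 bound=2 product=0
t=4: arr=1 -> substrate=2 bound=2 product=0
t=5: arr=0 -> substrate=2 bound=2 product=0
t=6: arr=1 -> substrate=3 bound=2 product=0
t=7: arr=3 -> substrate=4 bound=2 product=2
t=8: arr=3 -> substrate=7 bound=2 product=2
t=9: arr=0 -> substrate=7 bound=2 product=2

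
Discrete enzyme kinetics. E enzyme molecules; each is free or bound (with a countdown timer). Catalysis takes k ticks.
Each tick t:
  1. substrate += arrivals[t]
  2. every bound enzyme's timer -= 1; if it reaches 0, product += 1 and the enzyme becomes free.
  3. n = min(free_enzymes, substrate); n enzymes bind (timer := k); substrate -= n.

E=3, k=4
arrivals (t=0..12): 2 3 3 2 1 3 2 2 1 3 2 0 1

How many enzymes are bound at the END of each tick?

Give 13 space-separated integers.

t=0: arr=2 -> substrate=0 bound=2 product=0
t=1: arr=3 -> substrate=2 bound=3 product=0
t=2: arr=3 -> substrate=5 bound=3 product=0
t=3: arr=2 -> substrate=7 bound=3 product=0
t=4: arr=1 -> substrate=6 bound=3 product=2
t=5: arr=3 -> substrate=8 bound=3 product=3
t=6: arr=2 -> substrate=10 bound=3 product=3
t=7: arr=2 -> substrate=12 bound=3 product=3
t=8: arr=1 -> substrate=11 bound=3 product=5
t=9: arr=3 -> substrate=13 bound=3 product=6
t=10: arr=2 -> substrate=15 bound=3 product=6
t=11: arr=0 -> substrate=15 bound=3 product=6
t=12: arr=1 -> substrate=14 bound=3 product=8

Answer: 2 3 3 3 3 3 3 3 3 3 3 3 3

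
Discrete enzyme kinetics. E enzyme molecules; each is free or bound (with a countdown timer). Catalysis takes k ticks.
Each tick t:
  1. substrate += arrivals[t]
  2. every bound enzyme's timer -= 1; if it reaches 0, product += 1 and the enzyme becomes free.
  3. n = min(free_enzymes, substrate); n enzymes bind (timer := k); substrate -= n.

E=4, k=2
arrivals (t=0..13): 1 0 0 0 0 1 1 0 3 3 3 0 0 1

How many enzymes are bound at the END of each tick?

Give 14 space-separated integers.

t=0: arr=1 -> substrate=0 bound=1 product=0
t=1: arr=0 -> substrate=0 bound=1 product=0
t=2: arr=0 -> substrate=0 bound=0 product=1
t=3: arr=0 -> substrate=0 bound=0 product=1
t=4: arr=0 -> substrate=0 bound=0 product=1
t=5: arr=1 -> substrate=0 bound=1 product=1
t=6: arr=1 -> substrate=0 bound=2 product=1
t=7: arr=0 -> substrate=0 bound=1 product=2
t=8: arr=3 -> substrate=0 bound=3 product=3
t=9: arr=3 -> substrate=2 bound=4 product=3
t=10: arr=3 -> substrate=2 bound=4 product=6
t=11: arr=0 -> substrate=1 bound=4 product=7
t=12: arr=0 -> substrate=0 bound=2 product=10
t=13: arr=1 -> substrate=0 bound=2 product=11

Answer: 1 1 0 0 0 1 2 1 3 4 4 4 2 2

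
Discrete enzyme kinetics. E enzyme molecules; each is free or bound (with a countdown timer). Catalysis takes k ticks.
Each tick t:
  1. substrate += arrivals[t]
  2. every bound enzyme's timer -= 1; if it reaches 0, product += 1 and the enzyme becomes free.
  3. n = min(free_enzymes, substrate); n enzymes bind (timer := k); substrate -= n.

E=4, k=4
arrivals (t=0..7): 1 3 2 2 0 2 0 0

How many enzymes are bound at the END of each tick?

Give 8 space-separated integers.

Answer: 1 4 4 4 4 4 4 4

Derivation:
t=0: arr=1 -> substrate=0 bound=1 product=0
t=1: arr=3 -> substrate=0 bound=4 product=0
t=2: arr=2 -> substrate=2 bound=4 product=0
t=3: arr=2 -> substrate=4 bound=4 product=0
t=4: arr=0 -> substrate=3 bound=4 product=1
t=5: arr=2 -> substrate=2 bound=4 product=4
t=6: arr=0 -> substrate=2 bound=4 product=4
t=7: arr=0 -> substrate=2 bound=4 product=4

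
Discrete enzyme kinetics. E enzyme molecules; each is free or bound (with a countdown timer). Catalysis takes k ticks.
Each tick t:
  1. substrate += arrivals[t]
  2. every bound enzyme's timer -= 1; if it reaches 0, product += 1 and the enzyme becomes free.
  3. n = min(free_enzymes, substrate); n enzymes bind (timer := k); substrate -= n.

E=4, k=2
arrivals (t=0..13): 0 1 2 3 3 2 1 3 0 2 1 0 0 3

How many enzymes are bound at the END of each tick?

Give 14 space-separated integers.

t=0: arr=0 -> substrate=0 bound=0 product=0
t=1: arr=1 -> substrate=0 bound=1 product=0
t=2: arr=2 -> substrate=0 bound=3 product=0
t=3: arr=3 -> substrate=1 bound=4 product=1
t=4: arr=3 -> substrate=2 bound=4 product=3
t=5: arr=2 -> substrate=2 bound=4 product=5
t=6: arr=1 -> substrate=1 bound=4 product=7
t=7: arr=3 -> substrate=2 bound=4 product=9
t=8: arr=0 -> substrate=0 bound=4 product=11
t=9: arr=2 -> substrate=0 bound=4 product=13
t=10: arr=1 -> substrate=0 bound=3 product=15
t=11: arr=0 -> substrate=0 bound=1 product=17
t=12: arr=0 -> substrate=0 bound=0 product=18
t=13: arr=3 -> substrate=0 bound=3 product=18

Answer: 0 1 3 4 4 4 4 4 4 4 3 1 0 3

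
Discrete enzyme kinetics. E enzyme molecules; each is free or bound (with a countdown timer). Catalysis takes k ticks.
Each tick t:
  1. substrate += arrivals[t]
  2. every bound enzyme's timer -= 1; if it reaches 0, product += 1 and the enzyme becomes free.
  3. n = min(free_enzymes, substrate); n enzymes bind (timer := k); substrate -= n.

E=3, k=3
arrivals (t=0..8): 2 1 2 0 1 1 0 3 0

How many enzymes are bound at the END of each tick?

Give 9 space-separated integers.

Answer: 2 3 3 3 3 3 2 3 3

Derivation:
t=0: arr=2 -> substrate=0 bound=2 product=0
t=1: arr=1 -> substrate=0 bound=3 product=0
t=2: arr=2 -> substrate=2 bound=3 product=0
t=3: arr=0 -> substrate=0 bound=3 product=2
t=4: arr=1 -> substrate=0 bound=3 product=3
t=5: arr=1 -> substrate=1 bound=3 product=3
t=6: arr=0 -> substrate=0 bound=2 product=5
t=7: arr=3 -> substrate=1 bound=3 product=6
t=8: arr=0 -> substrate=1 bound=3 product=6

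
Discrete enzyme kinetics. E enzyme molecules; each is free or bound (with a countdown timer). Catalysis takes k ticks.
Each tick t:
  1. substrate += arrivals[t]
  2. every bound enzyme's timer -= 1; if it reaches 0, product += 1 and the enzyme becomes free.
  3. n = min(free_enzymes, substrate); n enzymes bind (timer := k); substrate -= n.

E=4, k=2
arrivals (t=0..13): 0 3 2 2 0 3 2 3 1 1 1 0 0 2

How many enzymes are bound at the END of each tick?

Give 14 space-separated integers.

t=0: arr=0 -> substrate=0 bound=0 product=0
t=1: arr=3 -> substrate=0 bound=3 product=0
t=2: arr=2 -> substrate=1 bound=4 product=0
t=3: arr=2 -> substrate=0 bound=4 product=3
t=4: arr=0 -> substrate=0 bound=3 product=4
t=5: arr=3 -> substrate=0 bound=3 product=7
t=6: arr=2 -> substrate=1 bound=4 product=7
t=7: arr=3 -> substrate=1 bound=4 product=10
t=8: arr=1 -> substrate=1 bound=4 product=11
t=9: arr=1 -> substrate=0 bound=3 product=14
t=10: arr=1 -> substrate=0 bound=3 product=15
t=11: arr=0 -> substrate=0 bound=1 product=17
t=12: arr=0 -> substrate=0 bound=0 product=18
t=13: arr=2 -> substrate=0 bound=2 product=18

Answer: 0 3 4 4 3 3 4 4 4 3 3 1 0 2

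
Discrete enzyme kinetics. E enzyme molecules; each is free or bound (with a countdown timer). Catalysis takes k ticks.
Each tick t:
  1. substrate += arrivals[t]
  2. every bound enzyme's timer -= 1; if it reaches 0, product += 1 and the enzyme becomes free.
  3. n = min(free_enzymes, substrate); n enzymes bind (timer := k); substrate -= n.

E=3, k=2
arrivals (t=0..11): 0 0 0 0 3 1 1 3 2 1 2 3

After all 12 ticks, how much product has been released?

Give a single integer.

Answer: 9

Derivation:
t=0: arr=0 -> substrate=0 bound=0 product=0
t=1: arr=0 -> substrate=0 bound=0 product=0
t=2: arr=0 -> substrate=0 bound=0 product=0
t=3: arr=0 -> substrate=0 bound=0 product=0
t=4: arr=3 -> substrate=0 bound=3 product=0
t=5: arr=1 -> substrate=1 bound=3 product=0
t=6: arr=1 -> substrate=0 bound=2 product=3
t=7: arr=3 -> substrate=2 bound=3 product=3
t=8: arr=2 -> substrate=2 bound=3 product=5
t=9: arr=1 -> substrate=2 bound=3 product=6
t=10: arr=2 -> substrate=2 bound=3 product=8
t=11: arr=3 -> substrate=4 bound=3 product=9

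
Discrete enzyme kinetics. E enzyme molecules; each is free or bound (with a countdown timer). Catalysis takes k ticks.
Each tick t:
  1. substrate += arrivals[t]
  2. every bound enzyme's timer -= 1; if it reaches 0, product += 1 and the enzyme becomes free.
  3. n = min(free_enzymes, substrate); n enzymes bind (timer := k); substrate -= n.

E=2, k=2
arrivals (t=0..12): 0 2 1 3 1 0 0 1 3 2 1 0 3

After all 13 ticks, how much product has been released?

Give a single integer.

Answer: 10

Derivation:
t=0: arr=0 -> substrate=0 bound=0 product=0
t=1: arr=2 -> substrate=0 bound=2 product=0
t=2: arr=1 -> substrate=1 bound=2 product=0
t=3: arr=3 -> substrate=2 bound=2 product=2
t=4: arr=1 -> substrate=3 bound=2 product=2
t=5: arr=0 -> substrate=1 bound=2 product=4
t=6: arr=0 -> substrate=1 bound=2 product=4
t=7: arr=1 -> substrate=0 bound=2 product=6
t=8: arr=3 -> substrate=3 bound=2 product=6
t=9: arr=2 -> substrate=3 bound=2 product=8
t=10: arr=1 -> substrate=4 bound=2 product=8
t=11: arr=0 -> substrate=2 bound=2 product=10
t=12: arr=3 -> substrate=5 bound=2 product=10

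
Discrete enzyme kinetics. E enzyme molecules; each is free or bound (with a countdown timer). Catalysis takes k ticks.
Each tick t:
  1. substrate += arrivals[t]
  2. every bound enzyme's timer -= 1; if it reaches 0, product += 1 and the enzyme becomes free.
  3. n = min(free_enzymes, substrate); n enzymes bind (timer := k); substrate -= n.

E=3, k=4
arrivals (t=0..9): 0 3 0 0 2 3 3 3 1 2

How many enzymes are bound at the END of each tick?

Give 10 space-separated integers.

Answer: 0 3 3 3 3 3 3 3 3 3

Derivation:
t=0: arr=0 -> substrate=0 bound=0 product=0
t=1: arr=3 -> substrate=0 bound=3 product=0
t=2: arr=0 -> substrate=0 bound=3 product=0
t=3: arr=0 -> substrate=0 bound=3 product=0
t=4: arr=2 -> substrate=2 bound=3 product=0
t=5: arr=3 -> substrate=2 bound=3 product=3
t=6: arr=3 -> substrate=5 bound=3 product=3
t=7: arr=3 -> substrate=8 bound=3 product=3
t=8: arr=1 -> substrate=9 bound=3 product=3
t=9: arr=2 -> substrate=8 bound=3 product=6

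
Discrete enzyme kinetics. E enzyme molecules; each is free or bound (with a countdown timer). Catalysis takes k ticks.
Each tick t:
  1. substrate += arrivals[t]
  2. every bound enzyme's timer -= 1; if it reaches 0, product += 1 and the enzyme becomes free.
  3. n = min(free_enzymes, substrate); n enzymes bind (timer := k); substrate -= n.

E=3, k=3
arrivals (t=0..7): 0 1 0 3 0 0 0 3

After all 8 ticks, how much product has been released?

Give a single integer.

t=0: arr=0 -> substrate=0 bound=0 product=0
t=1: arr=1 -> substrate=0 bound=1 product=0
t=2: arr=0 -> substrate=0 bound=1 product=0
t=3: arr=3 -> substrate=1 bound=3 product=0
t=4: arr=0 -> substrate=0 bound=3 product=1
t=5: arr=0 -> substrate=0 bound=3 product=1
t=6: arr=0 -> substrate=0 bound=1 product=3
t=7: arr=3 -> substrate=0 bound=3 product=4

Answer: 4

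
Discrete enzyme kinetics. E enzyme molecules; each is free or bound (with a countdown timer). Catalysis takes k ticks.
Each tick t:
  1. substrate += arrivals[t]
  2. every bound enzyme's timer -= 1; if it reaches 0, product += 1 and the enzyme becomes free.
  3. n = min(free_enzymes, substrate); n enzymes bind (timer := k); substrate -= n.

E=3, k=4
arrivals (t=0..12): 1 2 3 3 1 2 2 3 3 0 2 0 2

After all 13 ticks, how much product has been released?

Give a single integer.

t=0: arr=1 -> substrate=0 bound=1 product=0
t=1: arr=2 -> substrate=0 bound=3 product=0
t=2: arr=3 -> substrate=3 bound=3 product=0
t=3: arr=3 -> substrate=6 bound=3 product=0
t=4: arr=1 -> substrate=6 bound=3 product=1
t=5: arr=2 -> substrate=6 bound=3 product=3
t=6: arr=2 -> substrate=8 bound=3 product=3
t=7: arr=3 -> substrate=11 bound=3 product=3
t=8: arr=3 -> substrate=13 bound=3 product=4
t=9: arr=0 -> substrate=11 bound=3 product=6
t=10: arr=2 -> substrate=13 bound=3 product=6
t=11: arr=0 -> substrate=13 bound=3 product=6
t=12: arr=2 -> substrate=14 bound=3 product=7

Answer: 7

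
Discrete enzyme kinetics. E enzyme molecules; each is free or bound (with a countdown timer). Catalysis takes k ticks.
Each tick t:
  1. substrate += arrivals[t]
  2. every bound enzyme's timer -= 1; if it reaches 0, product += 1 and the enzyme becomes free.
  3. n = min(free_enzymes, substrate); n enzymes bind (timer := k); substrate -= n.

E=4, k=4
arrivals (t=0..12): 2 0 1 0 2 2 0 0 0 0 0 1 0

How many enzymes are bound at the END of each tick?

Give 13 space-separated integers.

t=0: arr=2 -> substrate=0 bound=2 product=0
t=1: arr=0 -> substrate=0 bound=2 product=0
t=2: arr=1 -> substrate=0 bound=3 product=0
t=3: arr=0 -> substrate=0 bound=3 product=0
t=4: arr=2 -> substrate=0 bound=3 product=2
t=5: arr=2 -> substrate=1 bound=4 product=2
t=6: arr=0 -> substrate=0 bound=4 product=3
t=7: arr=0 -> substrate=0 bound=4 product=3
t=8: arr=0 -> substrate=0 bound=2 product=5
t=9: arr=0 -> substrate=0 bound=1 product=6
t=10: arr=0 -> substrate=0 bound=0 product=7
t=11: arr=1 -> substrate=0 bound=1 product=7
t=12: arr=0 -> substrate=0 bound=1 product=7

Answer: 2 2 3 3 3 4 4 4 2 1 0 1 1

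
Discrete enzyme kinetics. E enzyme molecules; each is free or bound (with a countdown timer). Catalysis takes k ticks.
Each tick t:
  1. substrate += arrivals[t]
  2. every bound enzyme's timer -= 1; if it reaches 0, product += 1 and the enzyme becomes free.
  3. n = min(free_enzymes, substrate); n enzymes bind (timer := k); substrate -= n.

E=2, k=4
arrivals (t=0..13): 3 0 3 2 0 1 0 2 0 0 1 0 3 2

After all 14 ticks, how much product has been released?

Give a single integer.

Answer: 6

Derivation:
t=0: arr=3 -> substrate=1 bound=2 product=0
t=1: arr=0 -> substrate=1 bound=2 product=0
t=2: arr=3 -> substrate=4 bound=2 product=0
t=3: arr=2 -> substrate=6 bound=2 product=0
t=4: arr=0 -> substrate=4 bound=2 product=2
t=5: arr=1 -> substrate=5 bound=2 product=2
t=6: arr=0 -> substrate=5 bound=2 product=2
t=7: arr=2 -> substrate=7 bound=2 product=2
t=8: arr=0 -> substrate=5 bound=2 product=4
t=9: arr=0 -> substrate=5 bound=2 product=4
t=10: arr=1 -> substrate=6 bound=2 product=4
t=11: arr=0 -> substrate=6 bound=2 product=4
t=12: arr=3 -> substrate=7 bound=2 product=6
t=13: arr=2 -> substrate=9 bound=2 product=6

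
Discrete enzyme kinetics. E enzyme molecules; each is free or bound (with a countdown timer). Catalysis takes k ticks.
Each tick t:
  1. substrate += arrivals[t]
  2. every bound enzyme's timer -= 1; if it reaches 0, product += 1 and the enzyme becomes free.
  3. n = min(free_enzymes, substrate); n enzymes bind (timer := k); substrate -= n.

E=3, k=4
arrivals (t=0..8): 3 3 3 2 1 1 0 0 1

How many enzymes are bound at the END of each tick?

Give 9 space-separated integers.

t=0: arr=3 -> substrate=0 bound=3 product=0
t=1: arr=3 -> substrate=3 bound=3 product=0
t=2: arr=3 -> substrate=6 bound=3 product=0
t=3: arr=2 -> substrate=8 bound=3 product=0
t=4: arr=1 -> substrate=6 bound=3 product=3
t=5: arr=1 -> substrate=7 bound=3 product=3
t=6: arr=0 -> substrate=7 bound=3 product=3
t=7: arr=0 -> substrate=7 bound=3 product=3
t=8: arr=1 -> substrate=5 bound=3 product=6

Answer: 3 3 3 3 3 3 3 3 3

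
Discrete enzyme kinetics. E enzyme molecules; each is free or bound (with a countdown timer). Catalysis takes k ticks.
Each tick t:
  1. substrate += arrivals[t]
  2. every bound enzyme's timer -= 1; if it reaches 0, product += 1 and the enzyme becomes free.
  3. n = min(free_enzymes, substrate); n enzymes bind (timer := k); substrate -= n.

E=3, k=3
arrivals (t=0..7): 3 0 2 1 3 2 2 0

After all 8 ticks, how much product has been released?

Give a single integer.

Answer: 6

Derivation:
t=0: arr=3 -> substrate=0 bound=3 product=0
t=1: arr=0 -> substrate=0 bound=3 product=0
t=2: arr=2 -> substrate=2 bound=3 product=0
t=3: arr=1 -> substrate=0 bound=3 product=3
t=4: arr=3 -> substrate=3 bound=3 product=3
t=5: arr=2 -> substrate=5 bound=3 product=3
t=6: arr=2 -> substrate=4 bound=3 product=6
t=7: arr=0 -> substrate=4 bound=3 product=6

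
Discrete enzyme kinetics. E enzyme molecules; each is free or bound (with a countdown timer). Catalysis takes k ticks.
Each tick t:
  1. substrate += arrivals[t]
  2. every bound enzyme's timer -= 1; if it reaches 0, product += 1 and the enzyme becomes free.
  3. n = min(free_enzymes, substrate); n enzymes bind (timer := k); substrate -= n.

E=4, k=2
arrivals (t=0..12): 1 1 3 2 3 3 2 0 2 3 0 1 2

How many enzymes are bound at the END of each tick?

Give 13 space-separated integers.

t=0: arr=1 -> substrate=0 bound=1 product=0
t=1: arr=1 -> substrate=0 bound=2 product=0
t=2: arr=3 -> substrate=0 bound=4 product=1
t=3: arr=2 -> substrate=1 bound=4 product=2
t=4: arr=3 -> substrate=1 bound=4 product=5
t=5: arr=3 -> substrate=3 bound=4 product=6
t=6: arr=2 -> substrate=2 bound=4 product=9
t=7: arr=0 -> substrate=1 bound=4 product=10
t=8: arr=2 -> substrate=0 bound=4 product=13
t=9: arr=3 -> substrate=2 bound=4 product=14
t=10: arr=0 -> substrate=0 bound=3 product=17
t=11: arr=1 -> substrate=0 bound=3 product=18
t=12: arr=2 -> substrate=0 bound=3 product=20

Answer: 1 2 4 4 4 4 4 4 4 4 3 3 3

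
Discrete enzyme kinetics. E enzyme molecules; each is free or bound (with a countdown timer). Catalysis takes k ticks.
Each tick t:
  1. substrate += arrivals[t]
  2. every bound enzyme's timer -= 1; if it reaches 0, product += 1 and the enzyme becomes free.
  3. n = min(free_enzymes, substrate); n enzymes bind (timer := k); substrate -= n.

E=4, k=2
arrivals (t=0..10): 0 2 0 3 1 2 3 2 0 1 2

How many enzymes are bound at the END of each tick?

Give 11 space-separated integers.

t=0: arr=0 -> substrate=0 bound=0 product=0
t=1: arr=2 -> substrate=0 bound=2 product=0
t=2: arr=0 -> substrate=0 bound=2 product=0
t=3: arr=3 -> substrate=0 bound=3 product=2
t=4: arr=1 -> substrate=0 bound=4 product=2
t=5: arr=2 -> substrate=0 bound=3 product=5
t=6: arr=3 -> substrate=1 bound=4 product=6
t=7: arr=2 -> substrate=1 bound=4 product=8
t=8: arr=0 -> substrate=0 bound=3 product=10
t=9: arr=1 -> substrate=0 bound=2 product=12
t=10: arr=2 -> substrate=0 bound=3 product=13

Answer: 0 2 2 3 4 3 4 4 3 2 3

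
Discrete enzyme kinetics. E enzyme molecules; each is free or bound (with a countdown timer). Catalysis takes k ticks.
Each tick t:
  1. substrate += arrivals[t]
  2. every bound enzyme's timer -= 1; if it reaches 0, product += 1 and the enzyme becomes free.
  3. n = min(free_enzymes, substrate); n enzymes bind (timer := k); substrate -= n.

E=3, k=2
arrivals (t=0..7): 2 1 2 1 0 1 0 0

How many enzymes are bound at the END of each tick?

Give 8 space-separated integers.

Answer: 2 3 3 3 1 1 1 0

Derivation:
t=0: arr=2 -> substrate=0 bound=2 product=0
t=1: arr=1 -> substrate=0 bound=3 product=0
t=2: arr=2 -> substrate=0 bound=3 product=2
t=3: arr=1 -> substrate=0 bound=3 product=3
t=4: arr=0 -> substrate=0 bound=1 product=5
t=5: arr=1 -> substrate=0 bound=1 product=6
t=6: arr=0 -> substrate=0 bound=1 product=6
t=7: arr=0 -> substrate=0 bound=0 product=7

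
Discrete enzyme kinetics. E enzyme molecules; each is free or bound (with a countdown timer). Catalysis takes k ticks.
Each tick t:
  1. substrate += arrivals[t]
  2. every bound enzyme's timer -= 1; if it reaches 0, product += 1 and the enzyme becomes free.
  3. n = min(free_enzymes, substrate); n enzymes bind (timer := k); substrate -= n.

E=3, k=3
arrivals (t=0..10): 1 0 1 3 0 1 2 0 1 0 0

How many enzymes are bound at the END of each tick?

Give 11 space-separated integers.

Answer: 1 1 2 3 3 3 3 3 3 2 2

Derivation:
t=0: arr=1 -> substrate=0 bound=1 product=0
t=1: arr=0 -> substrate=0 bound=1 product=0
t=2: arr=1 -> substrate=0 bound=2 product=0
t=3: arr=3 -> substrate=1 bound=3 product=1
t=4: arr=0 -> substrate=1 bound=3 product=1
t=5: arr=1 -> substrate=1 bound=3 product=2
t=6: arr=2 -> substrate=1 bound=3 product=4
t=7: arr=0 -> substrate=1 bound=3 product=4
t=8: arr=1 -> substrate=1 bound=3 product=5
t=9: arr=0 -> substrate=0 bound=2 product=7
t=10: arr=0 -> substrate=0 bound=2 product=7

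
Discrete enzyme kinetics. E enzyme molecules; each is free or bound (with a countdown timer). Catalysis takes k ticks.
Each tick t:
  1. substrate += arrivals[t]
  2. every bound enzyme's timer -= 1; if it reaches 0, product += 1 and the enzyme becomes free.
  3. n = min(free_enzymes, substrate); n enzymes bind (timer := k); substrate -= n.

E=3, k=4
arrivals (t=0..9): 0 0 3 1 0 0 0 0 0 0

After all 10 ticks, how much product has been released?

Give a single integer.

t=0: arr=0 -> substrate=0 bound=0 product=0
t=1: arr=0 -> substrate=0 bound=0 product=0
t=2: arr=3 -> substrate=0 bound=3 product=0
t=3: arr=1 -> substrate=1 bound=3 product=0
t=4: arr=0 -> substrate=1 bound=3 product=0
t=5: arr=0 -> substrate=1 bound=3 product=0
t=6: arr=0 -> substrate=0 bound=1 product=3
t=7: arr=0 -> substrate=0 bound=1 product=3
t=8: arr=0 -> substrate=0 bound=1 product=3
t=9: arr=0 -> substrate=0 bound=1 product=3

Answer: 3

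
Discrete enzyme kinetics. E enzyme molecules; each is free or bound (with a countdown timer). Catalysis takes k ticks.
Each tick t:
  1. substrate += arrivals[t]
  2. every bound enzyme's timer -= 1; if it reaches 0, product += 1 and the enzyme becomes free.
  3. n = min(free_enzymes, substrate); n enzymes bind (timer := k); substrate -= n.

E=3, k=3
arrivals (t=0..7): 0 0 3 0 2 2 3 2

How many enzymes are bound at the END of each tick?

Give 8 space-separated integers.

t=0: arr=0 -> substrate=0 bound=0 product=0
t=1: arr=0 -> substrate=0 bound=0 product=0
t=2: arr=3 -> substrate=0 bound=3 product=0
t=3: arr=0 -> substrate=0 bound=3 product=0
t=4: arr=2 -> substrate=2 bound=3 product=0
t=5: arr=2 -> substrate=1 bound=3 product=3
t=6: arr=3 -> substrate=4 bound=3 product=3
t=7: arr=2 -> substrate=6 bound=3 product=3

Answer: 0 0 3 3 3 3 3 3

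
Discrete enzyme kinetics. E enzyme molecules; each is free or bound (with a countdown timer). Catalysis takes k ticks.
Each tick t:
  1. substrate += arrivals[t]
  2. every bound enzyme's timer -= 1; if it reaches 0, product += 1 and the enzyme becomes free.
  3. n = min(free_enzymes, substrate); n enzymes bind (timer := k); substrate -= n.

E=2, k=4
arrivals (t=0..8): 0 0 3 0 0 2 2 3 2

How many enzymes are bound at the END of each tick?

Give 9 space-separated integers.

Answer: 0 0 2 2 2 2 2 2 2

Derivation:
t=0: arr=0 -> substrate=0 bound=0 product=0
t=1: arr=0 -> substrate=0 bound=0 product=0
t=2: arr=3 -> substrate=1 bound=2 product=0
t=3: arr=0 -> substrate=1 bound=2 product=0
t=4: arr=0 -> substrate=1 bound=2 product=0
t=5: arr=2 -> substrate=3 bound=2 product=0
t=6: arr=2 -> substrate=3 bound=2 product=2
t=7: arr=3 -> substrate=6 bound=2 product=2
t=8: arr=2 -> substrate=8 bound=2 product=2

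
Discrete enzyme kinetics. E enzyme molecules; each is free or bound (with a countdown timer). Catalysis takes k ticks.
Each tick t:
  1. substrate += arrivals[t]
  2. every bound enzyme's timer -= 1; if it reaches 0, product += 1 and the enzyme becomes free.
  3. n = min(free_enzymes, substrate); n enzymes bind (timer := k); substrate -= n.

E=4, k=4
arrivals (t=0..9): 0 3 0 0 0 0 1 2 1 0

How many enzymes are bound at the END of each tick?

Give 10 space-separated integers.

t=0: arr=0 -> substrate=0 bound=0 product=0
t=1: arr=3 -> substrate=0 bound=3 product=0
t=2: arr=0 -> substrate=0 bound=3 product=0
t=3: arr=0 -> substrate=0 bound=3 product=0
t=4: arr=0 -> substrate=0 bound=3 product=0
t=5: arr=0 -> substrate=0 bound=0 product=3
t=6: arr=1 -> substrate=0 bound=1 product=3
t=7: arr=2 -> substrate=0 bound=3 product=3
t=8: arr=1 -> substrate=0 bound=4 product=3
t=9: arr=0 -> substrate=0 bound=4 product=3

Answer: 0 3 3 3 3 0 1 3 4 4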